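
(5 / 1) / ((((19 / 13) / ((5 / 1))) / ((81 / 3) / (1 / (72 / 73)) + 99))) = 2980575 / 1387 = 2148.94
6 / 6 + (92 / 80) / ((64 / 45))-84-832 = -234033 / 256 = -914.19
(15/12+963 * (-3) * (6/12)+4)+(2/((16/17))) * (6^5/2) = 27291/4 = 6822.75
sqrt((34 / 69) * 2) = 2 * sqrt(1173) / 69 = 0.99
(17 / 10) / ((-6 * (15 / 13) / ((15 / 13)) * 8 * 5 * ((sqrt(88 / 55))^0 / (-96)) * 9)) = 17 / 225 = 0.08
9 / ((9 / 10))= 10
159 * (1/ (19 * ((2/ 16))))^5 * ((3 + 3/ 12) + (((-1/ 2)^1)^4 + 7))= 53729280/ 2476099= 21.70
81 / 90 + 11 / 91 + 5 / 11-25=-235481 / 10010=-23.52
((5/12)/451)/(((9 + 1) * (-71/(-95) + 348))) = 95/358609944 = 0.00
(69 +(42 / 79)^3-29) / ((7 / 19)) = 376117312 / 3451273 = 108.98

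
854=854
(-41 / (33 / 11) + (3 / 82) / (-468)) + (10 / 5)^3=-24163 / 4264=-5.67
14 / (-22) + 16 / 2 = 81 / 11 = 7.36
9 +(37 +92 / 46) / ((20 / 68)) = 708 / 5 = 141.60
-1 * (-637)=637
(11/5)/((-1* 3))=-11/15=-0.73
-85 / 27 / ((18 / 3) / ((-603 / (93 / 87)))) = 165155 / 558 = 295.98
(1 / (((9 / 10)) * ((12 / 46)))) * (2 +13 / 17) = 5405 / 459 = 11.78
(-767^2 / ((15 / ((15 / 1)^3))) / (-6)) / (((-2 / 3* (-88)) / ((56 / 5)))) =185311035 / 44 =4211614.43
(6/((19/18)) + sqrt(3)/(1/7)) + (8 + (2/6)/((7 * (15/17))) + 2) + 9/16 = 7 * sqrt(3) + 1560953/95760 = 28.43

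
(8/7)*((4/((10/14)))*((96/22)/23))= 1536/1265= 1.21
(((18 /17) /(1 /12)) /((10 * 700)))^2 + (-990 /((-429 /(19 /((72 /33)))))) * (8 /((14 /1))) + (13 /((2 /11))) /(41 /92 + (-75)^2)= 17114235399876682 /1488682426765625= 11.50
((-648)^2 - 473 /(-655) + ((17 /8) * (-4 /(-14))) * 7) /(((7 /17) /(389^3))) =1100915968057139911 /18340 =60028133481850.59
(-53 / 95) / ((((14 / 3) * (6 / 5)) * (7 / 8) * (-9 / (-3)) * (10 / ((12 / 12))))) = -53 / 13965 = -0.00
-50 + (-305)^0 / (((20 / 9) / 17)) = -847 / 20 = -42.35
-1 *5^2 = -25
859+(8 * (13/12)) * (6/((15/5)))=2629/3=876.33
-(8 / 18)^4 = -0.04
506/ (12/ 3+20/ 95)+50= 170.18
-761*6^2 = -27396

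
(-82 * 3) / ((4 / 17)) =-2091 / 2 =-1045.50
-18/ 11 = -1.64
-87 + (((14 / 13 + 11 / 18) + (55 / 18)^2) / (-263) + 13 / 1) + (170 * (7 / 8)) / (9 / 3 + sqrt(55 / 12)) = 1584953293 / 58711068- 595 * sqrt(165) / 106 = -45.11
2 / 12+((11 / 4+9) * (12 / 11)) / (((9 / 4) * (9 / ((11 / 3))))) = 2.49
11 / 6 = 1.83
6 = 6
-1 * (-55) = 55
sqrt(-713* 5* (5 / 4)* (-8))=5* sqrt(1426)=188.81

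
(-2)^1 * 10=-20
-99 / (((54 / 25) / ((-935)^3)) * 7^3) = 224785103125 / 2058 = 109225025.81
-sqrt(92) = -9.59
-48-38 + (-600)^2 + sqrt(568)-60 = 2 *sqrt(142) + 359854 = 359877.83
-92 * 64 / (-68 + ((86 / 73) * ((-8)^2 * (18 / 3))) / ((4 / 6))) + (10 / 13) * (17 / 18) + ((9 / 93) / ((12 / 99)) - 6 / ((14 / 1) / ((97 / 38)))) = -198078437549 / 21501131652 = -9.21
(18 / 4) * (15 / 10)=27 / 4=6.75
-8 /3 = -2.67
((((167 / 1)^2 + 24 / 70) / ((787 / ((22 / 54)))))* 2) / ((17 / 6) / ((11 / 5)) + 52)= 472445468 / 871881885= 0.54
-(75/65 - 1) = -2/13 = -0.15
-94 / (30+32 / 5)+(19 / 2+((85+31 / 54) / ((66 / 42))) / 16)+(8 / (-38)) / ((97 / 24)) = 16368226891 / 1593944352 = 10.27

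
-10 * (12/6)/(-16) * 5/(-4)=-1.56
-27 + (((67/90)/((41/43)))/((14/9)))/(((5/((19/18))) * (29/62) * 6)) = -1211796491/44944200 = -26.96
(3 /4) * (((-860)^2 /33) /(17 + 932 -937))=46225 /33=1400.76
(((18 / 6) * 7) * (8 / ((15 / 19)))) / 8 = 133 / 5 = 26.60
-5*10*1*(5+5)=-500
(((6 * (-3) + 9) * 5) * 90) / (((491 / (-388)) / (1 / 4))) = 392850 / 491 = 800.10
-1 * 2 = -2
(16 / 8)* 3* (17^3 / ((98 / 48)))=707472 / 49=14438.20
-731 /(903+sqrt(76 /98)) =-32344557 /39955003+5117*sqrt(38) /39955003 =-0.81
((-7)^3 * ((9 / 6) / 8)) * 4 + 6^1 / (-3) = -1037 / 4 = -259.25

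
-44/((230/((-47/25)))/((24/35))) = 24816/100625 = 0.25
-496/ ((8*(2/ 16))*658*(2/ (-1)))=0.38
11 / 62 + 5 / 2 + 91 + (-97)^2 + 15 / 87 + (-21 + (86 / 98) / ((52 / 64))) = 5430523083 / 572663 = 9482.93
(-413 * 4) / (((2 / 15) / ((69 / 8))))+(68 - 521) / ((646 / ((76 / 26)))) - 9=-94477323 / 884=-106874.80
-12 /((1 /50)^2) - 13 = -30013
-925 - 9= -934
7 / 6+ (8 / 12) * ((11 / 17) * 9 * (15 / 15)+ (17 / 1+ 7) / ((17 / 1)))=611 / 102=5.99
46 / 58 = 23 / 29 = 0.79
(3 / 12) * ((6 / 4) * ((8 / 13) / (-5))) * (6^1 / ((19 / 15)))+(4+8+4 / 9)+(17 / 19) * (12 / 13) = 13.05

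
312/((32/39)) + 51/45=22883/60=381.38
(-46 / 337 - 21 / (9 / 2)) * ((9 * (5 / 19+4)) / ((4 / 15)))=-4425030 / 6403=-691.09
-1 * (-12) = 12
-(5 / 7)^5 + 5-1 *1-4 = -3125 / 16807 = -0.19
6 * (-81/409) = -486/409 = -1.19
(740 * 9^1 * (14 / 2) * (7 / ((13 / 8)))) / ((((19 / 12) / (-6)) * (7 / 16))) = -1739473.36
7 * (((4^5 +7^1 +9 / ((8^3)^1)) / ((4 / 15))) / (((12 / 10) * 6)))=92379175 / 24576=3758.92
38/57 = 2/3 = 0.67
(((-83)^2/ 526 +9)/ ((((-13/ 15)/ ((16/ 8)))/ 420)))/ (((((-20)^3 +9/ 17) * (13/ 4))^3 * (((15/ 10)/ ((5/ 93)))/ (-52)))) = -102330007808000/ 45048257963325105817211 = -0.00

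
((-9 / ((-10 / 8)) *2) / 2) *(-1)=-36 / 5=-7.20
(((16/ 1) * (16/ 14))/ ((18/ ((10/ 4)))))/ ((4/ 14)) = 80/ 9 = 8.89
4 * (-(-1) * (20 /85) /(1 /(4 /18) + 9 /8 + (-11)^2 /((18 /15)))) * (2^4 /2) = 3072 /43435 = 0.07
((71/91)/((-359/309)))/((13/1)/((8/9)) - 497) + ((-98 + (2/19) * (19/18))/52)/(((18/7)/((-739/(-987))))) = -6297717198937/11518733699928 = -0.55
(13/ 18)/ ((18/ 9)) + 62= 62.36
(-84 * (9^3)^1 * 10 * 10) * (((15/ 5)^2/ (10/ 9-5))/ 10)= 1417176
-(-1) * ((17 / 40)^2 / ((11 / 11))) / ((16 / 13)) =3757 / 25600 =0.15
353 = 353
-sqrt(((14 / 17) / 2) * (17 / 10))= -sqrt(70) / 10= -0.84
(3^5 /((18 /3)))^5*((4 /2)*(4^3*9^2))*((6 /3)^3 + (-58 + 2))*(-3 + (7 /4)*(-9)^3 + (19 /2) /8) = 69277705862497452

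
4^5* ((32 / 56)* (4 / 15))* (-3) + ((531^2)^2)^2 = 221219910865139006834051 / 35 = 6320568881861114480972.89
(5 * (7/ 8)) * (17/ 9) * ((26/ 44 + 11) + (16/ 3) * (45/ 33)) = 246925/ 1584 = 155.89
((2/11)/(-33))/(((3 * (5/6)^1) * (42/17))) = -34/38115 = -0.00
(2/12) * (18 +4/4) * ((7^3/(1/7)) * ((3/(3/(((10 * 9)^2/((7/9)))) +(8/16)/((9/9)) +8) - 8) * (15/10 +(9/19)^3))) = -535692596285/5735929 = -93392.47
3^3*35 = 945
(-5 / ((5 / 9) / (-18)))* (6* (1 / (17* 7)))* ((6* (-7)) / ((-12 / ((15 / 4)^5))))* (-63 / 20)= -2325054375 / 34816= -66781.20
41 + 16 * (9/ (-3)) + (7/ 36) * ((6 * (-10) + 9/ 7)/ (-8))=-535/ 96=-5.57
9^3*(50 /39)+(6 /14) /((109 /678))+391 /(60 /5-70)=535341407 /575302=930.54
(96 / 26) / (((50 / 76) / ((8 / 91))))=14592 / 29575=0.49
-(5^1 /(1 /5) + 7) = -32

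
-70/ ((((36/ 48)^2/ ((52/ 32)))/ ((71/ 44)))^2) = -29817515/ 19602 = -1521.15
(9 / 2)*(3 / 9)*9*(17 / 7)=459 / 14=32.79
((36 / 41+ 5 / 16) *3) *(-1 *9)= -21087 / 656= -32.14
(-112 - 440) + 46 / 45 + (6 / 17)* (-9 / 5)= -421984 / 765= -551.61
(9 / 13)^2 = 0.48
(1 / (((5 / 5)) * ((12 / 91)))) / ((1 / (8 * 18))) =1092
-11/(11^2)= -1/11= -0.09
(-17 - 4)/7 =-3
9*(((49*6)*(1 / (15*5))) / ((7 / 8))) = 1008 / 25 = 40.32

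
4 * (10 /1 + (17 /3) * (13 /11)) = 2204 /33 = 66.79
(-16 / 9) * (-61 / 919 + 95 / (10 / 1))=-16.77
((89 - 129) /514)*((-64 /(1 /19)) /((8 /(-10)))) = -30400 /257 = -118.29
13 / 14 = 0.93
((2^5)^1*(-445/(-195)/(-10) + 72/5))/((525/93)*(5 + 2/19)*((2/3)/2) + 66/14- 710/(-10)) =5.32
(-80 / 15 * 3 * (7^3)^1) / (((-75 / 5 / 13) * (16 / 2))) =594.53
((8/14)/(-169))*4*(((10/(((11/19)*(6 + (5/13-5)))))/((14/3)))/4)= -190/21021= -0.01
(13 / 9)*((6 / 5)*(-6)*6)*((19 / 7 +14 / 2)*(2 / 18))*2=-14144 / 105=-134.70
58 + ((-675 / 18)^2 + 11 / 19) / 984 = 4444391 / 74784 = 59.43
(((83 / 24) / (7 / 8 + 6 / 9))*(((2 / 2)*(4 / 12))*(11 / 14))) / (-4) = -0.15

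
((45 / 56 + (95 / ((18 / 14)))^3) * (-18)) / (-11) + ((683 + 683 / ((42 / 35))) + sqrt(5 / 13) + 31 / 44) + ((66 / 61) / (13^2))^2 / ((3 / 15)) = sqrt(65) / 13 + 438379675489566289 / 662840174997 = 661366.20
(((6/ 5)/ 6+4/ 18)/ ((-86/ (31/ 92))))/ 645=-589/ 229645800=-0.00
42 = 42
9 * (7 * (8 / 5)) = 504 / 5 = 100.80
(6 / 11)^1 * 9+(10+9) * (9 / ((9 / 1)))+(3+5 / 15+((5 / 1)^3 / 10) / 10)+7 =35.49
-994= -994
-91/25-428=-10791/25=-431.64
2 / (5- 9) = -1 / 2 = -0.50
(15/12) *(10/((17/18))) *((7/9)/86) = 175/1462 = 0.12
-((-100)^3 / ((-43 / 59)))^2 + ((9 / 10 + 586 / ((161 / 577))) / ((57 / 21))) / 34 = -517206979993745445019 / 274724420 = -1882639264444.51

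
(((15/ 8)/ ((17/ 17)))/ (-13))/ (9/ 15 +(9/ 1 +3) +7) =-75/ 10192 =-0.01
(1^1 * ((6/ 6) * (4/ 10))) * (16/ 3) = 32/ 15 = 2.13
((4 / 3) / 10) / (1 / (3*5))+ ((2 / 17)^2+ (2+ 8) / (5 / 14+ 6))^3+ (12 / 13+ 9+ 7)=5069958717329254 / 221211092444693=22.92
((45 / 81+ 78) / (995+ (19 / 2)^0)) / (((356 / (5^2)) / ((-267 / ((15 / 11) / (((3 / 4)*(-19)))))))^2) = 3027.98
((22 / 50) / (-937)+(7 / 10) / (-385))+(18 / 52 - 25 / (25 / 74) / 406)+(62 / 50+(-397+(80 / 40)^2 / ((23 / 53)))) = -1208607482029 / 3128019895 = -386.38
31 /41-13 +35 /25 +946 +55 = 202982 /205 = 990.16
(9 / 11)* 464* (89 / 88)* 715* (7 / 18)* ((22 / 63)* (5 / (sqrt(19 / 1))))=1677650* sqrt(19) / 171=42764.37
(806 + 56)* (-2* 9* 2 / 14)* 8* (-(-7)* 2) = -248256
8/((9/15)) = 40/3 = 13.33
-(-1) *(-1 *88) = -88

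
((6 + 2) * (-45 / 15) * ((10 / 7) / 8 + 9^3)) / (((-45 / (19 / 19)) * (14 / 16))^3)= 20907008 / 72930375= 0.29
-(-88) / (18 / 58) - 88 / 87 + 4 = 286.54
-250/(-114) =125/57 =2.19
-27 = -27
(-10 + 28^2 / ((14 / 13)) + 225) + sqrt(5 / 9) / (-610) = 943-sqrt(5) / 1830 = 943.00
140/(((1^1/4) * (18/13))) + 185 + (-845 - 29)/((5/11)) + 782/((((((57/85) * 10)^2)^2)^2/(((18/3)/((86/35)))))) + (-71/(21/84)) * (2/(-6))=-1266158568860707572407/1022176801240755840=-1238.69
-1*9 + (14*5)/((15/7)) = 71/3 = 23.67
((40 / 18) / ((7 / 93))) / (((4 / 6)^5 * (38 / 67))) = 395.29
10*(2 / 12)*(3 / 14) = 5 / 14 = 0.36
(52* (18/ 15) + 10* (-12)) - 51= -543/ 5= -108.60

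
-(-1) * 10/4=5/2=2.50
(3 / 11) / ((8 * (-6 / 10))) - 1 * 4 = -357 / 88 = -4.06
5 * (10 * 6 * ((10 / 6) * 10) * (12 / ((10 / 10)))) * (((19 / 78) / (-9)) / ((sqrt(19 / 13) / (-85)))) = 850000 * sqrt(247) / 117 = 114177.77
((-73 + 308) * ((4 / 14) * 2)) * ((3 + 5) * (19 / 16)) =8930 / 7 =1275.71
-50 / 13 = -3.85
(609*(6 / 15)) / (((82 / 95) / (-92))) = -1064532 / 41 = -25964.20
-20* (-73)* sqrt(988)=2920* sqrt(247)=45891.40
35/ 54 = 0.65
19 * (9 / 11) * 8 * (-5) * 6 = -41040 / 11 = -3730.91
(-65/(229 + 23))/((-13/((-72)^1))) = -10/7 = -1.43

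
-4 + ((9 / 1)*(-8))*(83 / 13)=-463.69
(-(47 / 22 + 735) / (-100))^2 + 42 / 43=55.31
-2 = -2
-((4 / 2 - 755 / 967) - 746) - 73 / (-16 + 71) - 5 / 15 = 118568537 / 159555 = 743.12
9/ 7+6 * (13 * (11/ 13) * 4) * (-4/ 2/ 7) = -519/ 7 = -74.14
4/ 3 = 1.33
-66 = -66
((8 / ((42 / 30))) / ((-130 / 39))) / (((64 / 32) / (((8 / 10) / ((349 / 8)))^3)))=-196608 / 37194980375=-0.00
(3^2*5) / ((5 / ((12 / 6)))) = 18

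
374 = 374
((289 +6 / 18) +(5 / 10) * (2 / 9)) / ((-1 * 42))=-2605 / 378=-6.89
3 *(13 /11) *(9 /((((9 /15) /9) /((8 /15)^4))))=53248 /1375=38.73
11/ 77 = 1/ 7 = 0.14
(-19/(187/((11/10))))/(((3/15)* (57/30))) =-5/17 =-0.29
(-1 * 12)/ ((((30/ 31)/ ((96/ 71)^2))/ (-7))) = 3999744/ 25205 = 158.69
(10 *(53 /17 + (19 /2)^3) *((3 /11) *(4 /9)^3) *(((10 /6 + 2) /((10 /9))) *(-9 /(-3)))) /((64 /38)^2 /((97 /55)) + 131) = 3642608408 /236820897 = 15.38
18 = 18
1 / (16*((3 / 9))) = 3 / 16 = 0.19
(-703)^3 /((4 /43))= -3734860965.25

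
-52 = -52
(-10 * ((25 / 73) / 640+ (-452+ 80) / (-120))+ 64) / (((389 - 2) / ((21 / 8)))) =1079057 / 4821504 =0.22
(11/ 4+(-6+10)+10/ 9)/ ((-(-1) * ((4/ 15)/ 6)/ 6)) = 4245/ 4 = 1061.25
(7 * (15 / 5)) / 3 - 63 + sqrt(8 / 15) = -56 + 2 * sqrt(30) / 15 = -55.27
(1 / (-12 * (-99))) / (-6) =-1 / 7128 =-0.00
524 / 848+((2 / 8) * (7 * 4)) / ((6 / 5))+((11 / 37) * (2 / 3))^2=16953629 / 2612052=6.49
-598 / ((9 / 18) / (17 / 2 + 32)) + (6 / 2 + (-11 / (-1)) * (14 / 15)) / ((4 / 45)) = -193155 / 4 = -48288.75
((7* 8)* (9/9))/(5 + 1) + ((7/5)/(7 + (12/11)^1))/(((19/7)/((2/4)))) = 475097/50730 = 9.37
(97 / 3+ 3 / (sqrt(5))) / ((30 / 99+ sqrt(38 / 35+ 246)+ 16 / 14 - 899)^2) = 88935 * (9 * sqrt(5)+ 485) / (-1036675+ 66 * sqrt(75670))^2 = 0.00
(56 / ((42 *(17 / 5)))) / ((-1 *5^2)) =-4 / 255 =-0.02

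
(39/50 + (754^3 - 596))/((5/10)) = 21433023439/25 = 857320937.56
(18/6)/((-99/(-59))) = 59/33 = 1.79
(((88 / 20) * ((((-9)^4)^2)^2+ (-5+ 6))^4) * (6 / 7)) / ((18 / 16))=4150144971363990235036448366631299243106085923713942967006664192 / 105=39525190203466573667013790000000000000000000000000000000000000.00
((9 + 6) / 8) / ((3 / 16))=10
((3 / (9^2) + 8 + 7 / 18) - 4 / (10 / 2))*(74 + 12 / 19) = 1459831 / 2565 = 569.13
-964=-964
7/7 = 1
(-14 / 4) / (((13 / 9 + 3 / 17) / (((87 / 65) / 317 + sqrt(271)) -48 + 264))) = -4766771457 / 10220080 -1071 * sqrt(271) / 496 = -501.96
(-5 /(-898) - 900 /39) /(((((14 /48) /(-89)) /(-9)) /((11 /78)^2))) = -8701405845 /6905171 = -1260.13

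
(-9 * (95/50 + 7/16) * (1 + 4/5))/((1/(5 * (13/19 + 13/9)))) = -153153/380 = -403.03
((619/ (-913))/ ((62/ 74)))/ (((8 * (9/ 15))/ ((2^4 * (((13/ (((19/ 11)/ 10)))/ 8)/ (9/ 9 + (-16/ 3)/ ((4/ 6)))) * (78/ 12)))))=96765175/ 4106508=23.56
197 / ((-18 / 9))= -197 / 2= -98.50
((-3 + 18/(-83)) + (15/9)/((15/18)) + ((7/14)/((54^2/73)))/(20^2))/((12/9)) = -235606741/258163200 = -0.91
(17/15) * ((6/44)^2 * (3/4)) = 153/9680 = 0.02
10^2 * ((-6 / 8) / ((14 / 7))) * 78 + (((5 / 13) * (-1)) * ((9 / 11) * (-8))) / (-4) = -418365 / 143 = -2925.63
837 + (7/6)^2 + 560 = 50341/36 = 1398.36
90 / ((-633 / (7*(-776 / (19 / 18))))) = 2933280 / 4009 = 731.67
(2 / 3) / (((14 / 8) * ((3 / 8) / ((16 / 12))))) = 256 / 189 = 1.35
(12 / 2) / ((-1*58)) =-3 / 29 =-0.10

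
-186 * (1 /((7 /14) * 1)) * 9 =-3348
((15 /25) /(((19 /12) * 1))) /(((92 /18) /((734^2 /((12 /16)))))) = 116371296 /2185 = 53259.17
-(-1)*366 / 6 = 61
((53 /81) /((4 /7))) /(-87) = -371 /28188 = -0.01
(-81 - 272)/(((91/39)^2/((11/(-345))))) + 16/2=56729/5635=10.07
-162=-162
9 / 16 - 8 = -119 / 16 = -7.44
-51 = -51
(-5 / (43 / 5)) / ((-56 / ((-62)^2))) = 24025 / 602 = 39.91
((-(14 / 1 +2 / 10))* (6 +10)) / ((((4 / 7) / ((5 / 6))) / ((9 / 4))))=-1491 / 2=-745.50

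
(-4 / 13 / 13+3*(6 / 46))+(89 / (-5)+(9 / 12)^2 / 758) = -4108767229 / 235707680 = -17.43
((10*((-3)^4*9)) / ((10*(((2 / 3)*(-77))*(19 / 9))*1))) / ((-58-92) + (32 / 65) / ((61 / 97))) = 78043095 / 1731156196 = 0.05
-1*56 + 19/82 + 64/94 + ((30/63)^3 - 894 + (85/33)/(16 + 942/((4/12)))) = -5402399301356/5692857093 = -948.98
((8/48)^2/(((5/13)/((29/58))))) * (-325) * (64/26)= -260/9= -28.89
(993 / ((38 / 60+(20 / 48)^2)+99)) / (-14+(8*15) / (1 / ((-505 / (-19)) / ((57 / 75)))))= 0.00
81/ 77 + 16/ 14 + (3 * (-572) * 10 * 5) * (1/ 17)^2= -6557759/ 22253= -294.69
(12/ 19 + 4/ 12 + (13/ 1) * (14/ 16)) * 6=5627/ 76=74.04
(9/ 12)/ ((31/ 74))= 111/ 62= 1.79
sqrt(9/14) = 3 * sqrt(14)/14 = 0.80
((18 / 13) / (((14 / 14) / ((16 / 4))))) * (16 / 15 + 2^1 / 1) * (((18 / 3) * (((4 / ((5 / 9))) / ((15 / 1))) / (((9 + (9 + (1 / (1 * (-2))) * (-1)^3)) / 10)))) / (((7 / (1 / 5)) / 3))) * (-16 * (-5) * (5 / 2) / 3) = 151.09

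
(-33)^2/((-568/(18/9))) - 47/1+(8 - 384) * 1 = -121221/284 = -426.83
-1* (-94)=94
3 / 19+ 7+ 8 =288 / 19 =15.16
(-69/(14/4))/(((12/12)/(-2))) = 276/7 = 39.43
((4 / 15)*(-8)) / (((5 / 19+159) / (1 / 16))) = -19 / 22695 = -0.00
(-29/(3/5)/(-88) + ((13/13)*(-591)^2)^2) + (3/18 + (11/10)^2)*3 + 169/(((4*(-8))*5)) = 121997216964.62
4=4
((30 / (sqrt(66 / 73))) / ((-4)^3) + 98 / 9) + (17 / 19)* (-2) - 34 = -4258 / 171 - 5* sqrt(4818) / 704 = -25.39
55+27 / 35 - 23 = 1147 / 35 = 32.77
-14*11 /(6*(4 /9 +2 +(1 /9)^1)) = -231 /23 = -10.04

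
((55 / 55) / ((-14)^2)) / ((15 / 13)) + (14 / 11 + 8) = 300023 / 32340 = 9.28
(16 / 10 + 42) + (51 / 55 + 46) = 4979 / 55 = 90.53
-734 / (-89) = 734 / 89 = 8.25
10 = 10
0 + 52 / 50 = 26 / 25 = 1.04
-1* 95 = -95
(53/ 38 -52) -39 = -3405/ 38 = -89.61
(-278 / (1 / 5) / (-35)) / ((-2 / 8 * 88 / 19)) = -2641 / 77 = -34.30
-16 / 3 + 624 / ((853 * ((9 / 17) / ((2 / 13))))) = -4368 / 853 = -5.12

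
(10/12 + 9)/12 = 59/72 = 0.82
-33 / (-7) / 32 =33 / 224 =0.15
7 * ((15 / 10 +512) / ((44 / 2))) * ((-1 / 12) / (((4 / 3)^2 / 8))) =-21567 / 352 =-61.27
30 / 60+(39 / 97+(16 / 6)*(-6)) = -2929 / 194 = -15.10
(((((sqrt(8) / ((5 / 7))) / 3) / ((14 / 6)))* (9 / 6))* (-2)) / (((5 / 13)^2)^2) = -77.55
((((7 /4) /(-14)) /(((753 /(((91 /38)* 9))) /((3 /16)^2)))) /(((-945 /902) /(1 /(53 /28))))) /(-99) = -3731 /5823521280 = -0.00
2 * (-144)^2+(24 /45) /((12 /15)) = 124418 /3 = 41472.67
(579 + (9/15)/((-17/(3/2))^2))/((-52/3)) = -10039941/300560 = -33.40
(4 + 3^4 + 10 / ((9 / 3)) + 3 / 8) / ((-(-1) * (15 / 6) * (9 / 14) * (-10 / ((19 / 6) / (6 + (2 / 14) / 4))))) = -1982099 / 684450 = -2.90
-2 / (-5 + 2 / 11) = 22 / 53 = 0.42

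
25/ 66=0.38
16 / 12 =4 / 3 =1.33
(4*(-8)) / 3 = -32 / 3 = -10.67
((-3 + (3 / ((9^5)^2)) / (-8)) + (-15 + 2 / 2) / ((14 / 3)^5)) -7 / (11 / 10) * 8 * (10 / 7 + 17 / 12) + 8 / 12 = -147.19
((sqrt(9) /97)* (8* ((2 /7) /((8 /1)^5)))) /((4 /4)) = 3 /1390592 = 0.00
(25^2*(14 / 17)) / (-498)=-4375 / 4233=-1.03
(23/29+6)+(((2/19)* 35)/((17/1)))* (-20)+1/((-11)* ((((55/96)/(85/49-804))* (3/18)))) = 212781008907/277684715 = 766.27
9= 9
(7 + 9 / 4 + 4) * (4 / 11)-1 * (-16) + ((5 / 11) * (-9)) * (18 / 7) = 793 / 77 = 10.30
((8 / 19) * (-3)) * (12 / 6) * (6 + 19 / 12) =-364 / 19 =-19.16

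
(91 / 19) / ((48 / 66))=1001 / 152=6.59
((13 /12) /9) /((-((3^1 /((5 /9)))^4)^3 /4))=-3173828125 /4052555153018976267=-0.00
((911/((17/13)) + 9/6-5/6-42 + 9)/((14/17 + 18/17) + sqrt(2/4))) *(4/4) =2168320/5277-575960 *sqrt(2)/5277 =256.55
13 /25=0.52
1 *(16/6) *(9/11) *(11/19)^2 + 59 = 21563/361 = 59.73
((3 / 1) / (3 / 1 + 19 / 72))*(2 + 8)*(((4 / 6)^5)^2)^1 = 16384 / 102789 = 0.16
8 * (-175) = -1400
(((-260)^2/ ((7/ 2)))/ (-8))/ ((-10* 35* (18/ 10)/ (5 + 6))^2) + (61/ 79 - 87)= -190873267/ 2194857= -86.96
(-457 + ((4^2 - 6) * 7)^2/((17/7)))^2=703893961/289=2435619.24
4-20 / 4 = -1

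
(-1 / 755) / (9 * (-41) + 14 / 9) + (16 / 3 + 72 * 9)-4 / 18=653.11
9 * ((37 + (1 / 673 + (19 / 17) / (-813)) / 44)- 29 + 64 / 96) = 483679857 / 6201022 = 78.00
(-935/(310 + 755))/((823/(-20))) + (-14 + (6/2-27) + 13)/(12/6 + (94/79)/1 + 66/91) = -6.36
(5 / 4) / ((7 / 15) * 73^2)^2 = 1125 / 5566055236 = 0.00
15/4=3.75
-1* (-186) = 186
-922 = -922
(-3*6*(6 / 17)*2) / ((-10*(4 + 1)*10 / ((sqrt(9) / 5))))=162 / 10625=0.02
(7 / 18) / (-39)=-7 / 702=-0.01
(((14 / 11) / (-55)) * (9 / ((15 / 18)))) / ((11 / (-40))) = 6048 / 6655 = 0.91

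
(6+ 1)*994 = 6958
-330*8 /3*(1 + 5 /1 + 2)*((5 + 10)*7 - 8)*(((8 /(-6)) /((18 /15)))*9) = 6828800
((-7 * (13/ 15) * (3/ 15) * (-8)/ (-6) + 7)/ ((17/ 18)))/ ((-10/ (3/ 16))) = -3633/ 34000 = -0.11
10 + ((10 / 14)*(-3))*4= 10 / 7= 1.43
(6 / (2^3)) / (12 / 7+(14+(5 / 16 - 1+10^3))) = 84 / 113683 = 0.00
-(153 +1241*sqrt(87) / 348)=-153 - 1241*sqrt(87) / 348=-186.26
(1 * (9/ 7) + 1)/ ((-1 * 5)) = -16/ 35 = -0.46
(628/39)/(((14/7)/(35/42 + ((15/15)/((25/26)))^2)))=1127417/73125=15.42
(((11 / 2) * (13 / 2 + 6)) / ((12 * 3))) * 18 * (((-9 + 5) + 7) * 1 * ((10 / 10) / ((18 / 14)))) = 1925 / 24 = 80.21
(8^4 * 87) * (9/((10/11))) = 17639424/5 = 3527884.80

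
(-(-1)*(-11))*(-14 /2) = 77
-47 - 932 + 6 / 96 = -978.94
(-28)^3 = -21952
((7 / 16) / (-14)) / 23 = -1 / 736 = -0.00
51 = 51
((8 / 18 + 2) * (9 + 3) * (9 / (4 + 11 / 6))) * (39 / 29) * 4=247104 / 1015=243.45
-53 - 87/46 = -2525/46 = -54.89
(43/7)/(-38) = -43/266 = -0.16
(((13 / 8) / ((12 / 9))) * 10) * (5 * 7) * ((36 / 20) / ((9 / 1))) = 1365 / 16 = 85.31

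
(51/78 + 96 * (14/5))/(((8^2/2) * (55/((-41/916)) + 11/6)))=-187329/27295840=-0.01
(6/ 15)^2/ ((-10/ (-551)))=1102/ 125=8.82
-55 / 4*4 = -55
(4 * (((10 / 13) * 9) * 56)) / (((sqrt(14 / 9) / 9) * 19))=38880 * sqrt(14) / 247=588.97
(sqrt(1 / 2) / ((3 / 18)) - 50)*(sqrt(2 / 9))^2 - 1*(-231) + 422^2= 2*sqrt(2) / 3 + 1604735 / 9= 178304.83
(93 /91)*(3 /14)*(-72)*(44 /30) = -23.13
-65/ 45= -13/ 9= -1.44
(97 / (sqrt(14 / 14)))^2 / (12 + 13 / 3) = 28227 / 49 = 576.06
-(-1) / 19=1 / 19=0.05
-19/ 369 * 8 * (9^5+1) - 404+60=-9102536/ 369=-24668.12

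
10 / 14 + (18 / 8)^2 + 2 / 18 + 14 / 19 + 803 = 15505933 / 19152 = 809.62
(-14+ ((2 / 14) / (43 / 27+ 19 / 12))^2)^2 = 6511771789802500 / 33232930569601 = 195.94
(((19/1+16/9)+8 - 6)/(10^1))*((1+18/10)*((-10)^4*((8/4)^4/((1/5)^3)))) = 1148000000/9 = 127555555.56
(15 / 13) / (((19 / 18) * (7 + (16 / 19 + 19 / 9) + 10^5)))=1215 / 111161063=0.00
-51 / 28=-1.82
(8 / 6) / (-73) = -4 / 219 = -0.02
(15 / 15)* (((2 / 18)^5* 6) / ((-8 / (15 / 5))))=-1 / 26244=-0.00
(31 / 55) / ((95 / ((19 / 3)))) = 31 / 825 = 0.04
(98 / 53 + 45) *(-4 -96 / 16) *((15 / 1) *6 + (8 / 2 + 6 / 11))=-25823200 / 583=-44293.65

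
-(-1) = 1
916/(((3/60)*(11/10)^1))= 16654.55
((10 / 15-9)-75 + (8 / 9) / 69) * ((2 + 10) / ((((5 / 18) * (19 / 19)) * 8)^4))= -41.00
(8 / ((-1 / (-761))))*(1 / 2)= 3044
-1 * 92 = -92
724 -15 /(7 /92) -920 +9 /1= -2689 /7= -384.14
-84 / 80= -21 / 20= -1.05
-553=-553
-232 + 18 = -214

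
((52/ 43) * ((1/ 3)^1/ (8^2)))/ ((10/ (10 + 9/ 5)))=767/ 103200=0.01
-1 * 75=-75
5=5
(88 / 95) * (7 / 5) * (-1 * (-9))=5544 / 475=11.67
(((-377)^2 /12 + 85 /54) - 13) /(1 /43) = 54950861 /108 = 508804.27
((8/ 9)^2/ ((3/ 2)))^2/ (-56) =-2048/ 413343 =-0.00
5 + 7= 12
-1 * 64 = -64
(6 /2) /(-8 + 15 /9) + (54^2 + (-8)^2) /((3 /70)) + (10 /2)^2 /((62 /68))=122913013 /1767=69560.28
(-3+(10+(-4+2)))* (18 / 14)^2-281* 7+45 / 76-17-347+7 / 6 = -25929943 / 11172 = -2320.98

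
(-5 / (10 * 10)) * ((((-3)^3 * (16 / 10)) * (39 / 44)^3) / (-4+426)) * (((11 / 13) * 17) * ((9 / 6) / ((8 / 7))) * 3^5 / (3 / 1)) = 3562603317 / 653593600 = 5.45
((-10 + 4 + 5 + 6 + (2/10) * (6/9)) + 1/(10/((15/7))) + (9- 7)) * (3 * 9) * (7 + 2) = 124983/70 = 1785.47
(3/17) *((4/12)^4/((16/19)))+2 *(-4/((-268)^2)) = 81619/32967216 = 0.00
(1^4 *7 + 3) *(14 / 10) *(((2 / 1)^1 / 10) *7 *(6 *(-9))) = -5292 / 5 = -1058.40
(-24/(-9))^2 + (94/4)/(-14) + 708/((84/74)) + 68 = 175681/252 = 697.15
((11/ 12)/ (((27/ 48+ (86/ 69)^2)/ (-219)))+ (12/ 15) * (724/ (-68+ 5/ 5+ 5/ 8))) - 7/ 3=-9066803323/ 85589235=-105.93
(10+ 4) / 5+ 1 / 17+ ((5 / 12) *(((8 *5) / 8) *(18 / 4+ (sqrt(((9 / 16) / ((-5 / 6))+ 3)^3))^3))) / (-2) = -24935067 *sqrt(930) / 16384000 - 2487 / 1360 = -48.24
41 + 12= 53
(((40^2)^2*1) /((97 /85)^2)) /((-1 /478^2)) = -4226040064000000 /9409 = -449148694228.93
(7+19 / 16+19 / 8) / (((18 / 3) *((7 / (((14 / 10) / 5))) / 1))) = 0.07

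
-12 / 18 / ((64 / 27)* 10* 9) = -1 / 320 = -0.00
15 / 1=15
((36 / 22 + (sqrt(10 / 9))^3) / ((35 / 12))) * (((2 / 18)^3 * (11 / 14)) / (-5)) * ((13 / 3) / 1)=-52 / 99225-572 * sqrt(10) / 4822335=-0.00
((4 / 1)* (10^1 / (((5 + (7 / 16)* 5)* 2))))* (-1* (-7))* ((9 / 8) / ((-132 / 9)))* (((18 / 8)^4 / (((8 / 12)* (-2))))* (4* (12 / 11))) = 11160261 / 89056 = 125.32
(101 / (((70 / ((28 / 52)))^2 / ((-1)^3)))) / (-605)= 101 / 10224500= 0.00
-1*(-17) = 17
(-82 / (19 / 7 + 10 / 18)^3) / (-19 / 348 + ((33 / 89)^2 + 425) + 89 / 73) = -515736217934217 / 93737037937528607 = -0.01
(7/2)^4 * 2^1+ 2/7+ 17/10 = 84591/280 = 302.11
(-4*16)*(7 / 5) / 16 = -28 / 5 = -5.60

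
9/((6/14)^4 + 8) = 21609/19289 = 1.12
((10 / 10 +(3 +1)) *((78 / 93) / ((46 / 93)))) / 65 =3 / 23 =0.13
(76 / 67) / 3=76 / 201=0.38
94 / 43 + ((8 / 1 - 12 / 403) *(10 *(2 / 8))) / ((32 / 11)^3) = 850449183 / 283918336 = 3.00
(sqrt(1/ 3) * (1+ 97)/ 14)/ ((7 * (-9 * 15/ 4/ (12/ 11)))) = -16 * sqrt(3)/ 1485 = -0.02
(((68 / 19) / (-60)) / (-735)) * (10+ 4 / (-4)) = 17 / 23275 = 0.00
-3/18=-1/6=-0.17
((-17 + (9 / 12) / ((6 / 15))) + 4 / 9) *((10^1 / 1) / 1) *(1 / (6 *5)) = -1057 / 216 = -4.89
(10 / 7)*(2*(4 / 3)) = 80 / 21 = 3.81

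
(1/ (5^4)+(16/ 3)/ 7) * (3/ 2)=10021/ 8750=1.15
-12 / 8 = -3 / 2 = -1.50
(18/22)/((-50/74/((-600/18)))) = 444/11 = 40.36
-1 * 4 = -4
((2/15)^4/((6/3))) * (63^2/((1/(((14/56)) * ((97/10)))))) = 4753/3125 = 1.52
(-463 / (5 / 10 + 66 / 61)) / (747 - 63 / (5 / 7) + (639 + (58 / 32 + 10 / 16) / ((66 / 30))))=-49707680 / 220606527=-0.23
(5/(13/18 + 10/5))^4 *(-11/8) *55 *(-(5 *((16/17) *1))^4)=203233536000000000/481481944321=422100.02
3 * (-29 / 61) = -87 / 61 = -1.43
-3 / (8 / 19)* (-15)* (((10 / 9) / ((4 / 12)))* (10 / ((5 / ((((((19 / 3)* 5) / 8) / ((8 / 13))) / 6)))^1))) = 586625 / 768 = 763.83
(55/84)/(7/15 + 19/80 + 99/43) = 47300/217189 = 0.22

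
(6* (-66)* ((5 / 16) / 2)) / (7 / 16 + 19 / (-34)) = 510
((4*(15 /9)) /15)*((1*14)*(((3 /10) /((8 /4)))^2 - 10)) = -27937 /450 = -62.08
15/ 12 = 5/ 4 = 1.25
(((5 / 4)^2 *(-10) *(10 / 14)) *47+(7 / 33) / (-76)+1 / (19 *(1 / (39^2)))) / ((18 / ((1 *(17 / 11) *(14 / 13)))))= -265326055 / 6455592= -41.10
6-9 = -3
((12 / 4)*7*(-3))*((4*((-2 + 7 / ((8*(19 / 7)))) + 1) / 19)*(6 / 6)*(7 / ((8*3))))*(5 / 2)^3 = 1892625 / 46208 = 40.96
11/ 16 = 0.69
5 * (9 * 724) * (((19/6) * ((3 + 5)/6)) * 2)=275120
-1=-1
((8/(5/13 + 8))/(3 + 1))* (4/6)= 52/327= 0.16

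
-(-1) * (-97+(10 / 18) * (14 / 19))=-16517 / 171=-96.59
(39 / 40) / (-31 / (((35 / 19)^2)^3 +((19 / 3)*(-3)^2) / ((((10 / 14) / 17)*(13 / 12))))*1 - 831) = -154004518024539 / 131263027260461840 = -0.00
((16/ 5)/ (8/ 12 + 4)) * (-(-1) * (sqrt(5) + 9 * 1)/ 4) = 6 * sqrt(5)/ 35 + 54/ 35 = 1.93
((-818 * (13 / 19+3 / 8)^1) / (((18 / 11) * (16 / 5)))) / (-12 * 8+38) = 3621695 / 1269504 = 2.85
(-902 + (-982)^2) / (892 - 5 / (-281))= 270721582 / 250657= 1080.05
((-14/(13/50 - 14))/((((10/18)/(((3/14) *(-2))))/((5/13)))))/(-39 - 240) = 100/92287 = 0.00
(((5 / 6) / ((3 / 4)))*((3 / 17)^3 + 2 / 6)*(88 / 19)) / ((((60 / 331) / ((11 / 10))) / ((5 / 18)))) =200014694 / 68049963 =2.94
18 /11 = 1.64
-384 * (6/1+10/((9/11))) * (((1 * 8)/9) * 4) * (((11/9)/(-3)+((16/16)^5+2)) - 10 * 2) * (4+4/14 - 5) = -309347.13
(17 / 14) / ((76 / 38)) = 0.61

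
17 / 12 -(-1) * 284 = 3425 / 12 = 285.42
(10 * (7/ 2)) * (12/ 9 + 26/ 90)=511/ 9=56.78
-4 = -4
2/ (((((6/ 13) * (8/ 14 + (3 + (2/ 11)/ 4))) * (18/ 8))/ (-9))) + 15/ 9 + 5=1044/ 557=1.87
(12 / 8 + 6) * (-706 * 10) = -52950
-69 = -69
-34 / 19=-1.79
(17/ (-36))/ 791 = -17/ 28476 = -0.00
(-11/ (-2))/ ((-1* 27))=-11/ 54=-0.20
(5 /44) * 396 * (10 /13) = 450 /13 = 34.62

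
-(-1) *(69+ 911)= 980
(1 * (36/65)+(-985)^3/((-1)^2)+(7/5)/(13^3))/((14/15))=-15747079191801/15379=-1023933883.33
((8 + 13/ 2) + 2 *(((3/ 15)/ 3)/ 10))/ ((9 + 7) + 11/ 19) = 5909/ 6750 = 0.88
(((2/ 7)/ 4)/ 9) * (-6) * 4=-4/ 21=-0.19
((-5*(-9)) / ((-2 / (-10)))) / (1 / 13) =2925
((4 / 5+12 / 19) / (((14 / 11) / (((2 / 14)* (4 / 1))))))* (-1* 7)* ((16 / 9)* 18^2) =-2591.57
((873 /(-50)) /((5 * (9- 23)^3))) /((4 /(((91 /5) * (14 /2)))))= 0.04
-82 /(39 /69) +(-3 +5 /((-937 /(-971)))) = -1740610 /12181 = -142.90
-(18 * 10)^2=-32400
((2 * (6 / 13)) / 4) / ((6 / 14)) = 7 / 13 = 0.54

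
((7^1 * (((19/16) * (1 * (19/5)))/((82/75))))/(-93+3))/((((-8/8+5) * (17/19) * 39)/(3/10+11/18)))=-48013/22913280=-0.00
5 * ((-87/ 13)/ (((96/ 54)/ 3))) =-11745/ 208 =-56.47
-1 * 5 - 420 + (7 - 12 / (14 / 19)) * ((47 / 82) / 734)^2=-10777221291985 / 25358167408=-425.00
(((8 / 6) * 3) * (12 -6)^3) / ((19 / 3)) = 2592 / 19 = 136.42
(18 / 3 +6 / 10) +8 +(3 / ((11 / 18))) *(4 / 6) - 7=10.87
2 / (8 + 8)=1 / 8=0.12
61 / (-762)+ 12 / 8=1.42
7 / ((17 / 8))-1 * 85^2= -122769 / 17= -7221.71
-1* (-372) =372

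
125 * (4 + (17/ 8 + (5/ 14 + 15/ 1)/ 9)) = 493375/ 504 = 978.92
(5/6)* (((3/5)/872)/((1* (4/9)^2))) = 81/27904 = 0.00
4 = 4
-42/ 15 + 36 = 166/ 5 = 33.20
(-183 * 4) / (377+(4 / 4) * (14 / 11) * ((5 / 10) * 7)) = -2013 / 1049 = -1.92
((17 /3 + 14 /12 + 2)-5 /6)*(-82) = -656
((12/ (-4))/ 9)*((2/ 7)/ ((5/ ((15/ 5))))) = -2/ 35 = -0.06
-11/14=-0.79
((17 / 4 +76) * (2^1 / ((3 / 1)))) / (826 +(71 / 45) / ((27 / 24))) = 43335 / 670196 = 0.06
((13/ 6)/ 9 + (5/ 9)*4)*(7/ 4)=931/ 216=4.31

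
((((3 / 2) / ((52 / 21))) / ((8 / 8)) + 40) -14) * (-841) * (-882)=1026227727 / 52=19735148.60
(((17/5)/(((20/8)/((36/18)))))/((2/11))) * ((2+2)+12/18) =5236/75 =69.81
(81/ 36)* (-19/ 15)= -57/ 20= -2.85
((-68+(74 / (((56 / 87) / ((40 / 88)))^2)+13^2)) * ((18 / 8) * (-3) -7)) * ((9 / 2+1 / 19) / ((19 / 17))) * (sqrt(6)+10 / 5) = -384739458365 * sqrt(6) / 49812224 -384739458365 / 24906112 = -34366.95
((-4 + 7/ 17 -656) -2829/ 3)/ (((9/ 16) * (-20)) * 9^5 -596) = 108976/ 45213013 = 0.00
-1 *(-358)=358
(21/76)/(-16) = -21/1216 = -0.02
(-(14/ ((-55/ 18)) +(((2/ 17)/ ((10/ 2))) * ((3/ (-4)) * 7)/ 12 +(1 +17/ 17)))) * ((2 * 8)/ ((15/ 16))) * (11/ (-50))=-103408/ 10625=-9.73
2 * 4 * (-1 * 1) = -8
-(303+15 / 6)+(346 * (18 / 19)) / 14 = -75035 / 266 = -282.09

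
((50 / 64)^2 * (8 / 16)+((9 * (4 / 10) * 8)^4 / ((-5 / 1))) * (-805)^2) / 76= -22826097749970643 / 19456000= -1173216372.84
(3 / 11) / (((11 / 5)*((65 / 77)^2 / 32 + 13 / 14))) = 23520 / 180401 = 0.13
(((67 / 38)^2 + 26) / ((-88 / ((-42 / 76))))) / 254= 882693 / 1226498944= 0.00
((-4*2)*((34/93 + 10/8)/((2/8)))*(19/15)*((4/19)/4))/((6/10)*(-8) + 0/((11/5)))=601/837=0.72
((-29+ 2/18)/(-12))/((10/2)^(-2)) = 1625/27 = 60.19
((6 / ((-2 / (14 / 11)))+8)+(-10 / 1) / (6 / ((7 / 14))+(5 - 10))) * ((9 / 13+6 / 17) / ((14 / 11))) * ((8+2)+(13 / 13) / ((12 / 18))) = 40227 / 1547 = 26.00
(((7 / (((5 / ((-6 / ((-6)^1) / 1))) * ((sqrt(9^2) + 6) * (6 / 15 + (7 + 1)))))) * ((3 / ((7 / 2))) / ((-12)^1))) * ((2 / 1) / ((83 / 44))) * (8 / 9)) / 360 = -22 / 10588725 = -0.00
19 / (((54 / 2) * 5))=19 / 135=0.14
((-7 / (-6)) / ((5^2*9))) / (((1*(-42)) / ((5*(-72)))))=0.04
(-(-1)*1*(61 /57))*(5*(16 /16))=305 /57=5.35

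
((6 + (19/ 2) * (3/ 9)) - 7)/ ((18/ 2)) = 13/ 54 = 0.24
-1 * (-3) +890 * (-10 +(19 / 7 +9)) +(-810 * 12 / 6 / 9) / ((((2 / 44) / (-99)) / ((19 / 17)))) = 52323237 / 119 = 439691.07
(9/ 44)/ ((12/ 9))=27/ 176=0.15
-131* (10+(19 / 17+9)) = -44802 / 17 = -2635.41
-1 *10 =-10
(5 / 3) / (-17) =-5 / 51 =-0.10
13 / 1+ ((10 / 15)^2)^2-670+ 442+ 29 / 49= -850202 / 3969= -214.21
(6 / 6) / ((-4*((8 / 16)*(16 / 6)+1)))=-3 / 28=-0.11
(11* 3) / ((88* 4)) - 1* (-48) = 1539 / 32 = 48.09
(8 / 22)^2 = 16 / 121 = 0.13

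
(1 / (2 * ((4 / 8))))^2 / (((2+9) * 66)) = 1 / 726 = 0.00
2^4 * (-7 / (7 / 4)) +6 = -58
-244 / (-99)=244 / 99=2.46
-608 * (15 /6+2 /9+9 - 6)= -31312 /9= -3479.11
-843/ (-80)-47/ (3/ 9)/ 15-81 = -6389/ 80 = -79.86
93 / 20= 4.65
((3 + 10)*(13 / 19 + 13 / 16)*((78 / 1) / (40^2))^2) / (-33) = -599781 / 428032000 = -0.00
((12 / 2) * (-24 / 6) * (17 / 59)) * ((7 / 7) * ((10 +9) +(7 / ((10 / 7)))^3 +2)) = -7071099 / 7375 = -958.79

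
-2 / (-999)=2 / 999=0.00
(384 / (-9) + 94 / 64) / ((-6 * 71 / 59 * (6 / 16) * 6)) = 233345 / 92016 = 2.54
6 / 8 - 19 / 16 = -7 / 16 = -0.44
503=503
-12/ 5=-2.40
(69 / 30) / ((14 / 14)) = 23 / 10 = 2.30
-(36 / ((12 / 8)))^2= -576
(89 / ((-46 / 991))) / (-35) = 88199 / 1610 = 54.78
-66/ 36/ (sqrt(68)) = -0.22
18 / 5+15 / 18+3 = 223 / 30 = 7.43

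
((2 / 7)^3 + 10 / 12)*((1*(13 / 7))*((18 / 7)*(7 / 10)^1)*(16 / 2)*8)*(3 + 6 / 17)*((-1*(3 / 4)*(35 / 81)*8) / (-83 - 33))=6967376 / 507297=13.73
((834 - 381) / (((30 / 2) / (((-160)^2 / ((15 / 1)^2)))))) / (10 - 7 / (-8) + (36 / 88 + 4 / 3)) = 13606912 / 49965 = 272.33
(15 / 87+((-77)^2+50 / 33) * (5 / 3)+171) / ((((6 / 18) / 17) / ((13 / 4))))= 6380038171 / 3828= 1666676.64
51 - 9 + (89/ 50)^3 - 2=5704969/ 125000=45.64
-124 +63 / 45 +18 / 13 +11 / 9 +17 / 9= -69091 / 585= -118.10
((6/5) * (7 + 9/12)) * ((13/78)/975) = 31/19500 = 0.00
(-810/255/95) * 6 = -324/1615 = -0.20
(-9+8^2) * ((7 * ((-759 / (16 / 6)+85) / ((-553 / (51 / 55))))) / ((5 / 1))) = 25.77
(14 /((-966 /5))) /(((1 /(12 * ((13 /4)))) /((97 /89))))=-6305 /2047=-3.08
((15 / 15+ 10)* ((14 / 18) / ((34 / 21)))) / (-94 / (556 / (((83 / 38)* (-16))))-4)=203357 / 73440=2.77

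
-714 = -714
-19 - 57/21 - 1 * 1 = -159/7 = -22.71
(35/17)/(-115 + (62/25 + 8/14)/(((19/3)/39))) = -116375/5438249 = -0.02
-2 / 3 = -0.67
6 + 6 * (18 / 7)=150 / 7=21.43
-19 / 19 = -1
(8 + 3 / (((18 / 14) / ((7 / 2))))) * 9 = 291 / 2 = 145.50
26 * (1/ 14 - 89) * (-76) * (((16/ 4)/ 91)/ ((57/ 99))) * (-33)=-21692880/ 49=-442711.84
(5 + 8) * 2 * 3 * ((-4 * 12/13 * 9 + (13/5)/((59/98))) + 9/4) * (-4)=2453982/295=8318.58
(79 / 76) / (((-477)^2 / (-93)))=-2449 / 5764068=-0.00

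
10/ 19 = 0.53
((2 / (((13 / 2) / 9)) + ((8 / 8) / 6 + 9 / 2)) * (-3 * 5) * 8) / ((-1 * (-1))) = -11600 / 13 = -892.31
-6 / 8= -3 / 4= -0.75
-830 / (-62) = 415 / 31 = 13.39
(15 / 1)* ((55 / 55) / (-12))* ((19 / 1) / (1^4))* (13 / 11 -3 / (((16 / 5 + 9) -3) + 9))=-48355 / 2002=-24.15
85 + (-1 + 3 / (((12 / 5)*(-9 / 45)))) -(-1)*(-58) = 79 / 4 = 19.75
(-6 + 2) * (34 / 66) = -2.06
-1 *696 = -696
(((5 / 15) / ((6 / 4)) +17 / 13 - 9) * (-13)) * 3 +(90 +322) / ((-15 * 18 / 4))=38506 / 135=285.23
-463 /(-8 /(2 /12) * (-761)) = -0.01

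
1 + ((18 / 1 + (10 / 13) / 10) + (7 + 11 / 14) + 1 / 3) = 14849 / 546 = 27.20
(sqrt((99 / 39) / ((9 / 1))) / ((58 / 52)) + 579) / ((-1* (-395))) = 2* sqrt(429) / 34365 + 579 / 395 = 1.47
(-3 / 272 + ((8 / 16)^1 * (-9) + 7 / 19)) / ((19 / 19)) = -21409 / 5168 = -4.14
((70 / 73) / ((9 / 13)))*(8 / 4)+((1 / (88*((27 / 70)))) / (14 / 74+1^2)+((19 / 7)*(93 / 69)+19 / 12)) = 4937344771 / 614352816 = 8.04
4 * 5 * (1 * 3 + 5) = 160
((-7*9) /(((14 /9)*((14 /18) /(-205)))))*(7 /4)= 149445 /8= 18680.62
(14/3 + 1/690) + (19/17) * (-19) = -194333/11730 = -16.57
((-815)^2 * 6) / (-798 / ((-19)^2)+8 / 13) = -492190725 / 197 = -2498430.08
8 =8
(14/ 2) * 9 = 63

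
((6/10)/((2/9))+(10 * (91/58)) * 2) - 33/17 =158441/4930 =32.14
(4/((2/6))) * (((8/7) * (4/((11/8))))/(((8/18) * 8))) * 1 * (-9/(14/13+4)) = -16848/847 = -19.89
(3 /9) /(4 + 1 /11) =11 /135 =0.08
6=6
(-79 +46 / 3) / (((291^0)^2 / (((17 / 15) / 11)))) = -3247 / 495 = -6.56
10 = 10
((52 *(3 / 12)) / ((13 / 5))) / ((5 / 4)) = 4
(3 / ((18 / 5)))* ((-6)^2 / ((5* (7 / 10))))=60 / 7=8.57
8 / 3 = 2.67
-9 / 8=-1.12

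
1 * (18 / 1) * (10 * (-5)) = -900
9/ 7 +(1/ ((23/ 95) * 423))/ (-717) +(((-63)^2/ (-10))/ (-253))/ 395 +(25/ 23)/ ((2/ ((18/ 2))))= 6.18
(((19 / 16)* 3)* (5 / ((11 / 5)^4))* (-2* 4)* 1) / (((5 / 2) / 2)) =-4.87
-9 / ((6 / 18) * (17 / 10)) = -270 / 17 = -15.88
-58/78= -29/39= -0.74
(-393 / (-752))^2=154449 / 565504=0.27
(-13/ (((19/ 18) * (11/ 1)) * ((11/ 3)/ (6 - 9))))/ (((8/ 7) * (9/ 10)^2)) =2275/ 2299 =0.99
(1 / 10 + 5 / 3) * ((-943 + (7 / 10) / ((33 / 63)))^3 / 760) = -1941012.90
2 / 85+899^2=808201.02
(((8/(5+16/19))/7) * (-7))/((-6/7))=532/333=1.60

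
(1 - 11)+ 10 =0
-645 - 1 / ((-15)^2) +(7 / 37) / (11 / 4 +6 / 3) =-102017278 / 158175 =-644.96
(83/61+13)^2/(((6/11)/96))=135058176/3721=36296.20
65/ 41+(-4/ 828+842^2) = 708965.58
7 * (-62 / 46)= -217 / 23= -9.43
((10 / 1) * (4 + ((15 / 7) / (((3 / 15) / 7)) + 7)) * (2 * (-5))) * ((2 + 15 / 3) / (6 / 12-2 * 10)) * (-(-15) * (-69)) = -41538000 / 13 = -3195230.77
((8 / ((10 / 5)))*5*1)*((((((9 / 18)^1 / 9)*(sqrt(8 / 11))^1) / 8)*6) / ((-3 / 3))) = -5*sqrt(22) / 33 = -0.71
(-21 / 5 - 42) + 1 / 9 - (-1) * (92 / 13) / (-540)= -80909 / 1755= -46.10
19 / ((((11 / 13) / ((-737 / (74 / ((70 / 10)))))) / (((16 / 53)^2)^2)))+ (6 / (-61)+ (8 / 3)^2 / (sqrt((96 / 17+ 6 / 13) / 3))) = -233304235646 / 17808815617+ 32 * sqrt(442) / 135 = -8.12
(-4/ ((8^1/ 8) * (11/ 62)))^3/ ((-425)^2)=-0.06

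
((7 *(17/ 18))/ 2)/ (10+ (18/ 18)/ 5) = 35/ 108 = 0.32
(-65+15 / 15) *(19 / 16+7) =-524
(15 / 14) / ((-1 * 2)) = -15 / 28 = -0.54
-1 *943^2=-889249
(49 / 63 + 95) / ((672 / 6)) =431 / 504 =0.86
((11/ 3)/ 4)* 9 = 33/ 4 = 8.25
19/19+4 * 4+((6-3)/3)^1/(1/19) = 36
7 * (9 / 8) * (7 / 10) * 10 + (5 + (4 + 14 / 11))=5755 / 88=65.40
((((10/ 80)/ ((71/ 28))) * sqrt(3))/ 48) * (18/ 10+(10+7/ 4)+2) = 2177 * sqrt(3)/ 136320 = 0.03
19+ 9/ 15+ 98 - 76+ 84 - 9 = 583/ 5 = 116.60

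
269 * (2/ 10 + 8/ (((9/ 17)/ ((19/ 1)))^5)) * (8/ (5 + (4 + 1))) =151316007730699444/ 1476225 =102501995109.62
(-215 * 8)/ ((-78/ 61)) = 52460/ 39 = 1345.13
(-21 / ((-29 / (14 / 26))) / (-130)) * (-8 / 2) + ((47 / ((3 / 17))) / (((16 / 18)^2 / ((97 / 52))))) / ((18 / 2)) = 438354729 / 6273280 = 69.88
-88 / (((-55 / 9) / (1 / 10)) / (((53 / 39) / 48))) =53 / 1300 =0.04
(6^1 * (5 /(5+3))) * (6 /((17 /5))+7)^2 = 333015 /1156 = 288.08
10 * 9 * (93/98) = 4185/49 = 85.41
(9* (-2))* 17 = -306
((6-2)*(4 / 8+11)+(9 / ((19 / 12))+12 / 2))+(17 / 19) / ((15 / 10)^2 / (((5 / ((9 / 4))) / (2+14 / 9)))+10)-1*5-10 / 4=201 / 4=50.25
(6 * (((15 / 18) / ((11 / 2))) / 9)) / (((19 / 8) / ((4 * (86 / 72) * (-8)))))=-27520 / 16929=-1.63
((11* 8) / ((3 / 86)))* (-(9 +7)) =-121088 / 3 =-40362.67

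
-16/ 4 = -4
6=6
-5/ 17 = -0.29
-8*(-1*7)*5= 280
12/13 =0.92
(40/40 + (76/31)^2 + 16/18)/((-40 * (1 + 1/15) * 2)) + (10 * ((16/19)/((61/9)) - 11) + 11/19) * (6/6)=-92614904231/855397632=-108.27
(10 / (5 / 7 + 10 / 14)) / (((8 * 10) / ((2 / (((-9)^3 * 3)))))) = -7 / 87480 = -0.00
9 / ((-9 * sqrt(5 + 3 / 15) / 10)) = -5 * sqrt(130) / 13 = -4.39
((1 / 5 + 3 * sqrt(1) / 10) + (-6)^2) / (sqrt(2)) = 73 * sqrt(2) / 4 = 25.81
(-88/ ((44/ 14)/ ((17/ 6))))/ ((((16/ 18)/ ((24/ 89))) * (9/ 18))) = -4284/ 89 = -48.13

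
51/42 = 1.21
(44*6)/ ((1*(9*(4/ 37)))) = 814/ 3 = 271.33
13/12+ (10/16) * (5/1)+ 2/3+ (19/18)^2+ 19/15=23509/3240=7.26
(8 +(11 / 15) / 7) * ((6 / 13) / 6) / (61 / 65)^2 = 0.71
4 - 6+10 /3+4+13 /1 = 55 /3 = 18.33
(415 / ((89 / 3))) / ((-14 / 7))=-1245 / 178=-6.99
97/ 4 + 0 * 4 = 97/ 4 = 24.25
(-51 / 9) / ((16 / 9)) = -51 / 16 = -3.19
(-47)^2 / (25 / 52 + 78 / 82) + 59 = 4889715 / 3053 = 1601.61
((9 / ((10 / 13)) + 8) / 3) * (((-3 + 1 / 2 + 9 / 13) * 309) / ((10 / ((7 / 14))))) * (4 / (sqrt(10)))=-953677 * sqrt(10) / 13000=-231.98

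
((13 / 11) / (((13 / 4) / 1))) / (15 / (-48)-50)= -64 / 8855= -0.01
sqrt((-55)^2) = 55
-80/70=-8/7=-1.14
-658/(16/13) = -4277/8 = -534.62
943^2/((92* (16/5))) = 193315/64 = 3020.55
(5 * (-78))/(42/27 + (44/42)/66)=-2730/11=-248.18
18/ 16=9/ 8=1.12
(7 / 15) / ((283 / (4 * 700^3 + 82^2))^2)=13176817154908485232 / 1201335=10968478530059.05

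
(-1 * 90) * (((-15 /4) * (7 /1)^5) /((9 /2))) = 1260525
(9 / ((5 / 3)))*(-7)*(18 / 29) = -3402 / 145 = -23.46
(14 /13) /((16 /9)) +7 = 791 /104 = 7.61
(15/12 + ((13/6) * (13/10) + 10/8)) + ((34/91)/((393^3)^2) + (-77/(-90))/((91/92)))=8290090401871597147/1341086176313829036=6.18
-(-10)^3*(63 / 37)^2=3969000 / 1369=2899.20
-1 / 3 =-0.33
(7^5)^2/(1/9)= 2542277241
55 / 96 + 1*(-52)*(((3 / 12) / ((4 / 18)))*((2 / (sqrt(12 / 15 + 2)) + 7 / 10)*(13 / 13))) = -117*sqrt(70) / 14 - 19381 / 480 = -110.30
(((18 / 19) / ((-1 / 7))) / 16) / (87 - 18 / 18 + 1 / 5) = -315 / 65512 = -0.00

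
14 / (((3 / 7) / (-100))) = -3266.67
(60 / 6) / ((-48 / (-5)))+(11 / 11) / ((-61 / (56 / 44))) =16439 / 16104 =1.02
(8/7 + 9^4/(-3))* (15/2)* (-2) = 32787.86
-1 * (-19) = 19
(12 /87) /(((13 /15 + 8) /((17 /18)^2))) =1445 /104139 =0.01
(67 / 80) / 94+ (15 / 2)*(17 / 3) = 319667 / 7520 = 42.51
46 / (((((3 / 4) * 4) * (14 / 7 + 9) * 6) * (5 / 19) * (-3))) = -0.29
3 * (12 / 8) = 9 / 2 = 4.50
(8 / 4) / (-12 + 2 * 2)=-1 / 4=-0.25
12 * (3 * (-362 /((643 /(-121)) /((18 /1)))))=28383696 /643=44142.61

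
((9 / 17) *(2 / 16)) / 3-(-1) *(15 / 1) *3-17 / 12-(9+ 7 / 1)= 11263 / 408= 27.61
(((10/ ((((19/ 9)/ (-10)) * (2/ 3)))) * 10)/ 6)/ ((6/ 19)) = -375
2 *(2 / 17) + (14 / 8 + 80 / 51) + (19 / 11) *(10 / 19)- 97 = -207653 / 2244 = -92.54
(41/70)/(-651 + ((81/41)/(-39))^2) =-11647649/12945884700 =-0.00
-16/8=-2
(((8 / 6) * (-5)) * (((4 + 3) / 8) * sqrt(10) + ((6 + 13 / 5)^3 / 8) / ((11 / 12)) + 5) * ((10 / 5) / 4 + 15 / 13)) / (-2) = 520.97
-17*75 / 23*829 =-1056975 / 23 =-45955.43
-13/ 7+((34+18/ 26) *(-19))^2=513992130/ 1183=434481.94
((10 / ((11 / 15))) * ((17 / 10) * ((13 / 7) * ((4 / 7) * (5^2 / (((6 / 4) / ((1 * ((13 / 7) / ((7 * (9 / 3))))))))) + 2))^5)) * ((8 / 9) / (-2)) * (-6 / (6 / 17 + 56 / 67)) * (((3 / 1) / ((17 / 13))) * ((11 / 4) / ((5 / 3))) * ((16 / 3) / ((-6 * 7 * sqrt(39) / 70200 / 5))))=-2286977938938305814283323867392000 * sqrt(39) / 2480947343447538652440579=-5756741548.25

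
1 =1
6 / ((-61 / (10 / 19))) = -60 / 1159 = -0.05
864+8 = 872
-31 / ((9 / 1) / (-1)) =31 / 9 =3.44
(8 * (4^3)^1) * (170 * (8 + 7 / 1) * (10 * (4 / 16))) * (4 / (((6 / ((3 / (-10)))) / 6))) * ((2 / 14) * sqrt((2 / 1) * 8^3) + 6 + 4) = -399513600 / 7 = -57073371.43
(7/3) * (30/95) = 14/19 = 0.74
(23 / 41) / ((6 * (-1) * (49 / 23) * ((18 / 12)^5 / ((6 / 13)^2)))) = -33856 / 27501201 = -0.00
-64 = -64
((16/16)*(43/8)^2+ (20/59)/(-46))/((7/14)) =2508453/43424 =57.77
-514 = -514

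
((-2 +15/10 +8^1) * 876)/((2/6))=19710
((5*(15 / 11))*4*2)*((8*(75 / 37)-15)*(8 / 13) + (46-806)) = -19920000 / 481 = -41413.72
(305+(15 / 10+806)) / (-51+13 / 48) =-10680 / 487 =-21.93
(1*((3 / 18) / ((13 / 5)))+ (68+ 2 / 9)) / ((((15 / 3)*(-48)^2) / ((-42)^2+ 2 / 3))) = 42296413 / 4043520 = 10.46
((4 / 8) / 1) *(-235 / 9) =-235 / 18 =-13.06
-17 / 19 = -0.89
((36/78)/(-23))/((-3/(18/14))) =18/2093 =0.01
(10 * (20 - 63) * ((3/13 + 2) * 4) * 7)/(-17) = 349160/221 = 1579.91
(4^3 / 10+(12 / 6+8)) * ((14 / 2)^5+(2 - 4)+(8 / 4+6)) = 1378666 / 5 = 275733.20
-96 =-96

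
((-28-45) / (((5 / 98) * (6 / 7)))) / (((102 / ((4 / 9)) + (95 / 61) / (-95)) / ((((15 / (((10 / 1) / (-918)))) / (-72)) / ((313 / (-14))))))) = 545274303 / 87630610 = 6.22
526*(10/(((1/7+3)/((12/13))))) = 220920/143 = 1544.90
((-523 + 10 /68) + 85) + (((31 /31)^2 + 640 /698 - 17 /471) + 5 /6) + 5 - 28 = -458.14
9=9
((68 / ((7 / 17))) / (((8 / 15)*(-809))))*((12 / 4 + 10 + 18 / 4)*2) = -13.40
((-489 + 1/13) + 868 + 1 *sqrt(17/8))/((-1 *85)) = -4928/1105 - sqrt(34)/340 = -4.48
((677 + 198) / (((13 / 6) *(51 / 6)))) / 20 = 525 / 221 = 2.38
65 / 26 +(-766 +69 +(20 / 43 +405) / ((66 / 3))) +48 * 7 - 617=-41154 / 43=-957.07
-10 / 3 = -3.33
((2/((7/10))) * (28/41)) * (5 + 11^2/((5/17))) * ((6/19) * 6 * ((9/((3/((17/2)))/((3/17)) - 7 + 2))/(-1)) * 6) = 21586176/779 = 27710.11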